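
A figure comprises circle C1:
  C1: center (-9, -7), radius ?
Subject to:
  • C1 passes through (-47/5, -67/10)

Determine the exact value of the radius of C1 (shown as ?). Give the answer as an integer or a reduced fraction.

1. [C1∋P]  r_C1² − 1/4 = 0  ⇒  r_C1 = 1/2 (r>0 drops 1)

1/2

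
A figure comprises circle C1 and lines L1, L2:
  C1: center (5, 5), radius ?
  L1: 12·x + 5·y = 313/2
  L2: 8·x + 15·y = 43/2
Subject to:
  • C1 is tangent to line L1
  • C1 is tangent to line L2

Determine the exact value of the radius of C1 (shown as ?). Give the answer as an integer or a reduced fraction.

11/2

1. [C1‖L1]  r_C1² − 121/4 = 0  ⇒  r_C1 = 11/2 (r>0 drops 1)
2. [C1‖L2]  r_C1² − 121/4 = 0  ⇒  r_C1 = 11/2 (r>0 drops 1)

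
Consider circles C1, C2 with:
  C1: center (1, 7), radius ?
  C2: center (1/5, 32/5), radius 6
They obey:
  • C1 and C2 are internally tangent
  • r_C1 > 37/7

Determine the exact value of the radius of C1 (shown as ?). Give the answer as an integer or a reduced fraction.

1. [int C1,C2]  r_C1² − 12r_C1 + 35 = 0  ⇒  r_C1 = 5 or 7
2. given r_C1 > 37/7: keep 7

7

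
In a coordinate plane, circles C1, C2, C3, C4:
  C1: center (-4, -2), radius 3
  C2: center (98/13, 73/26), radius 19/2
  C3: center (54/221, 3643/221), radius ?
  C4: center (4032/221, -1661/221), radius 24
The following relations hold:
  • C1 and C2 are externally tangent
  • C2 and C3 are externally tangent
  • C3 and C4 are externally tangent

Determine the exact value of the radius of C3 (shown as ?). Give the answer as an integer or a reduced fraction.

6

1. [ext C2·C3]  r_C3² + 19r_C3 − 150 = 0  ⇒  r_C3 = 6 (r>0 drops 1)
2. [ext C3·C4]  r_C3² + 48r_C3 − 324 = 0  ⇒  r_C3 = 6 (r>0 drops 1)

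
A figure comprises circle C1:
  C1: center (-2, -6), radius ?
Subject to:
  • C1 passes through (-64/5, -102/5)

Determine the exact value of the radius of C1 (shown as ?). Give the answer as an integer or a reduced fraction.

18

1. [C1∋P]  r_C1² − 324 = 0  ⇒  r_C1 = 18 (r>0 drops 1)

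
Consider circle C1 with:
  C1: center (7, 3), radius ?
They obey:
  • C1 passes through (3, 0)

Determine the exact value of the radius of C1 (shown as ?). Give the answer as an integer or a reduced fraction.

5

1. [C1∋P]  r_C1² − 25 = 0  ⇒  r_C1 = 5 (r>0 drops 1)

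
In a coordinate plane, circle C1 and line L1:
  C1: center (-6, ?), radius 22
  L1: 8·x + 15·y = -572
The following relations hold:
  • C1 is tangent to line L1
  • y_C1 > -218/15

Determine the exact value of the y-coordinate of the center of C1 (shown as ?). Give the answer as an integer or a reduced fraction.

-10

1. [C1‖L1]  y_C1² + (1048/15)y_C1 + 1796/3 = 0  ⇒  y_C1 = -898/15 or -10
2. given y_C1 > -218/15: keep -10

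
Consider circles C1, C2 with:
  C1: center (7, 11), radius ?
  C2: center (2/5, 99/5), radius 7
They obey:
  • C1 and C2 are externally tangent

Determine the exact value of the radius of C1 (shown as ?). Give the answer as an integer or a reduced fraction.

1. [ext C1·C2]  r_C1² + 14r_C1 − 72 = 0  ⇒  r_C1 = 4 (r>0 drops 1)

4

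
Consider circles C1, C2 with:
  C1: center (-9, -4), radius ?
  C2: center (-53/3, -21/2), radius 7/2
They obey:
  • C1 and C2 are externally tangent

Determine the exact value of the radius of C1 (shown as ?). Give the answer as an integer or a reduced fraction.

1. [ext C1·C2]  r_C1² + 7r_C1 − 946/9 = 0  ⇒  r_C1 = 22/3 (r>0 drops 1)

22/3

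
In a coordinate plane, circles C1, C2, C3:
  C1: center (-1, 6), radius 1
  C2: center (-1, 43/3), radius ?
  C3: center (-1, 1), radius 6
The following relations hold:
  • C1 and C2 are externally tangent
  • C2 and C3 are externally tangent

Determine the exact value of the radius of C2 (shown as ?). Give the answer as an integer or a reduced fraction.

1. [ext C1·C2]  r_C2² + 2r_C2 − 616/9 = 0  ⇒  r_C2 = 22/3 (r>0 drops 1)
2. [ext C2·C3]  r_C2² + 12r_C2 − 1276/9 = 0  ⇒  r_C2 = 22/3 (r>0 drops 1)

22/3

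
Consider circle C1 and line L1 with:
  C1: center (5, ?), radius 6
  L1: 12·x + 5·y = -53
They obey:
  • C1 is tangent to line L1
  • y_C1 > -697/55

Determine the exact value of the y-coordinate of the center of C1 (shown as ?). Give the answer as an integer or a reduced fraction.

1. [C1‖L1]  y_C1² + (226/5)y_C1 + 1337/5 = 0  ⇒  y_C1 = -191/5 or -7
2. given y_C1 > -697/55: keep -7

-7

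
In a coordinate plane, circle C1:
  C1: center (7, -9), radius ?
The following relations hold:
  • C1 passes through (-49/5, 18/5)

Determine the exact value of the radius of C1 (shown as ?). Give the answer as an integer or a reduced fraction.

1. [C1∋P]  r_C1² − 441 = 0  ⇒  r_C1 = 21 (r>0 drops 1)

21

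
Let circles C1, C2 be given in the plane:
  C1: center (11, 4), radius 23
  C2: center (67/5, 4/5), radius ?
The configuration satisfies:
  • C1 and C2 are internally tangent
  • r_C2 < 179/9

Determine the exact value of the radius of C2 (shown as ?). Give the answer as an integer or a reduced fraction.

19

1. [int C1,C2]  r_C2² − 46r_C2 + 513 = 0  ⇒  r_C2 = 19 or 27
2. given r_C2 < 179/9: keep 19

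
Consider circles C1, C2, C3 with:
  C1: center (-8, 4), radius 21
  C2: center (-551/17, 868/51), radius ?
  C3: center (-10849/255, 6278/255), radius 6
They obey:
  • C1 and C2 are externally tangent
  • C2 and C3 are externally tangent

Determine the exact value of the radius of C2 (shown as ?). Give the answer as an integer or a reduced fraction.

1. [ext C1·C2]  r_C2² + 42r_C2 − 2920/9 = 0  ⇒  r_C2 = 20/3 (r>0 drops 1)
2. [ext C2·C3]  r_C2² + 12r_C2 − 1120/9 = 0  ⇒  r_C2 = 20/3 (r>0 drops 1)

20/3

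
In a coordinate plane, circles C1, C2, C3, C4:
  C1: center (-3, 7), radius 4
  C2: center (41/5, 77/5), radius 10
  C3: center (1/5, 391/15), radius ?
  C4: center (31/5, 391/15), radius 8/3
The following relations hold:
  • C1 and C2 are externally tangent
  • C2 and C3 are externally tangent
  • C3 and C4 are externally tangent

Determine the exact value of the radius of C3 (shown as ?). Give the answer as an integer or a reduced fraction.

1. [ext C2·C3]  r_C3² + 20r_C3 − 700/9 = 0  ⇒  r_C3 = 10/3 (r>0 drops 1)
2. [ext C3·C4]  r_C3² + (16/3)r_C3 − 260/9 = 0  ⇒  r_C3 = 10/3 (r>0 drops 1)

10/3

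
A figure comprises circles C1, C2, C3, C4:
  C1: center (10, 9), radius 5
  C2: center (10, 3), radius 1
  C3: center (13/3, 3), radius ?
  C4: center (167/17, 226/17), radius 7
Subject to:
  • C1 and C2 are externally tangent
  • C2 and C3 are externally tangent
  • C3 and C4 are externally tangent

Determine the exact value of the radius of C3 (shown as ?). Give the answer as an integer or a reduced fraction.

14/3

1. [ext C2·C3]  r_C3² + 2r_C3 − 280/9 = 0  ⇒  r_C3 = 14/3 (r>0 drops 1)
2. [ext C3·C4]  r_C3² + 14r_C3 − 784/9 = 0  ⇒  r_C3 = 14/3 (r>0 drops 1)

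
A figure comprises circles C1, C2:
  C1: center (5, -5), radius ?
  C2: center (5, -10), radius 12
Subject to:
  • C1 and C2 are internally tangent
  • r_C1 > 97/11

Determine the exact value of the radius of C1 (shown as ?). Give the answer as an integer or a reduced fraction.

1. [int C1,C2]  r_C1² − 24r_C1 + 119 = 0  ⇒  r_C1 = 7 or 17
2. given r_C1 > 97/11: keep 17

17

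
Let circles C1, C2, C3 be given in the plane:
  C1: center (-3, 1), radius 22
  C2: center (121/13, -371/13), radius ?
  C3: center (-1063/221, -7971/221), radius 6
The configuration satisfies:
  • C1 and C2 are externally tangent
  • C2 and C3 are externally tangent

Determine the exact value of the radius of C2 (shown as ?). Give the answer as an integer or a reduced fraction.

1. [ext C1·C2]  r_C2² + 44r_C2 − 540 = 0  ⇒  r_C2 = 10 (r>0 drops 1)
2. [ext C2·C3]  r_C2² + 12r_C2 − 220 = 0  ⇒  r_C2 = 10 (r>0 drops 1)

10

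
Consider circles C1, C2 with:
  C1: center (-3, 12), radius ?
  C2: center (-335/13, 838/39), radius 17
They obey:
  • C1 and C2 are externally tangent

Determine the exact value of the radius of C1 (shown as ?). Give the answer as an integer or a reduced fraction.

23/3

1. [ext C1·C2]  r_C1² + 34r_C1 − 2875/9 = 0  ⇒  r_C1 = 23/3 (r>0 drops 1)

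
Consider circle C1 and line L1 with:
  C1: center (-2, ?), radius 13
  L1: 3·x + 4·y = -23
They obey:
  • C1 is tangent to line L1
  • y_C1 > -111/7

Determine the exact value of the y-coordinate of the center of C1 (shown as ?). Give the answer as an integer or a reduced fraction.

12

1. [C1‖L1]  y_C1² + (17/2)y_C1 − 246 = 0  ⇒  y_C1 = -41/2 or 12
2. given y_C1 > -111/7: keep 12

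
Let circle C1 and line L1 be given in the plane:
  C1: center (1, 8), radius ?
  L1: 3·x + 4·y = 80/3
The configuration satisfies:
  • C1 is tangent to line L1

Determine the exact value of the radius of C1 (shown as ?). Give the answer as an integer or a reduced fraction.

1. [C1‖L1]  r_C1² − 25/9 = 0  ⇒  r_C1 = 5/3 (r>0 drops 1)

5/3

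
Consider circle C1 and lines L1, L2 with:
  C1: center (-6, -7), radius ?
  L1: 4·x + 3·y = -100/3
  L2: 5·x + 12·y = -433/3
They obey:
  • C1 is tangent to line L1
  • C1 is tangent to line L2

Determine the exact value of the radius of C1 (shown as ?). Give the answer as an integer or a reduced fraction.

7/3

1. [C1‖L1]  r_C1² − 49/9 = 0  ⇒  r_C1 = 7/3 (r>0 drops 1)
2. [C1‖L2]  r_C1² − 49/9 = 0  ⇒  r_C1 = 7/3 (r>0 drops 1)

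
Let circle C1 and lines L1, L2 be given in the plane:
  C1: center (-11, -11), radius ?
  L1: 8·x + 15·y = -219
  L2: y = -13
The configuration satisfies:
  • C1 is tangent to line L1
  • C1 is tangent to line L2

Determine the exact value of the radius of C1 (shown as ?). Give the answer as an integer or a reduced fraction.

1. [C1‖L1]  r_C1² − 4 = 0  ⇒  r_C1 = 2 (r>0 drops 1)
2. [C1‖L2]  r_C1² − 4 = 0  ⇒  r_C1 = 2 (r>0 drops 1)

2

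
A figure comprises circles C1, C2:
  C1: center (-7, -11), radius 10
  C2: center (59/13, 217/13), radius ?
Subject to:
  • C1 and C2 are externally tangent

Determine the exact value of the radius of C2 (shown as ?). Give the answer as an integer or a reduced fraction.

20

1. [ext C1·C2]  r_C2² + 20r_C2 − 800 = 0  ⇒  r_C2 = 20 (r>0 drops 1)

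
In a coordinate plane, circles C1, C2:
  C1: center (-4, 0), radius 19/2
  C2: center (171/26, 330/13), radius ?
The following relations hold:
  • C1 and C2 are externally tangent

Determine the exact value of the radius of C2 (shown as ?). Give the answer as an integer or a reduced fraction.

18

1. [ext C1·C2]  r_C2² + 19r_C2 − 666 = 0  ⇒  r_C2 = 18 (r>0 drops 1)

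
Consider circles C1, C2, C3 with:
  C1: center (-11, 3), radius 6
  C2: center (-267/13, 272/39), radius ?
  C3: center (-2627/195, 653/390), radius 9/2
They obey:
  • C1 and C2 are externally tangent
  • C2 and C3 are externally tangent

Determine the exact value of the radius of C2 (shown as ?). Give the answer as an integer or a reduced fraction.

13/3

1. [ext C1·C2]  r_C2² + 12r_C2 − 637/9 = 0  ⇒  r_C2 = 13/3 (r>0 drops 1)
2. [ext C2·C3]  r_C2² + 9r_C2 − 520/9 = 0  ⇒  r_C2 = 13/3 (r>0 drops 1)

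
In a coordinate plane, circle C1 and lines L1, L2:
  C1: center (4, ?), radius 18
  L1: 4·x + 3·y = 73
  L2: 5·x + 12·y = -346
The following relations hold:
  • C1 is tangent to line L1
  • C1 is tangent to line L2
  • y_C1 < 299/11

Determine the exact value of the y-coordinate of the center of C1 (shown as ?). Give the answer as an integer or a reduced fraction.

1. [C1‖L1]  y_C1² − 38y_C1 − 539 = 0  ⇒  y_C1 = -11 or 49
2. [C1‖L2]  y_C1² + 61y_C1 + 550 = 0  ⇒  y_C1 = -50 or -11

-11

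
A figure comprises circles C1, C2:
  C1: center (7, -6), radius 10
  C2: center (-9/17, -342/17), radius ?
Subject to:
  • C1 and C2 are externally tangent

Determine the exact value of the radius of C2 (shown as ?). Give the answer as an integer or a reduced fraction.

1. [ext C1·C2]  r_C2² + 20r_C2 − 156 = 0  ⇒  r_C2 = 6 (r>0 drops 1)

6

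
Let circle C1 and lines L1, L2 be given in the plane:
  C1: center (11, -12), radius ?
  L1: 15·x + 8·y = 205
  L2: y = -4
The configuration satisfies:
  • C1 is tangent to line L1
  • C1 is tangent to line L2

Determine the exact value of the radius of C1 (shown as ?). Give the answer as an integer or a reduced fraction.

1. [C1‖L1]  r_C1² − 64 = 0  ⇒  r_C1 = 8 (r>0 drops 1)
2. [C1‖L2]  r_C1² − 64 = 0  ⇒  r_C1 = 8 (r>0 drops 1)

8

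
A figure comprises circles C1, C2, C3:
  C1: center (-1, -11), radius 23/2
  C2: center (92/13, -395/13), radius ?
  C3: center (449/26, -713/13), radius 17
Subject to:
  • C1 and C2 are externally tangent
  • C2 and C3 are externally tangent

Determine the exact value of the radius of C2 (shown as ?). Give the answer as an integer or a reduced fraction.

1. [ext C1·C2]  r_C2² + 23r_C2 − 1235/4 = 0  ⇒  r_C2 = 19/2 (r>0 drops 1)
2. [ext C2·C3]  r_C2² + 34r_C2 − 1653/4 = 0  ⇒  r_C2 = 19/2 (r>0 drops 1)

19/2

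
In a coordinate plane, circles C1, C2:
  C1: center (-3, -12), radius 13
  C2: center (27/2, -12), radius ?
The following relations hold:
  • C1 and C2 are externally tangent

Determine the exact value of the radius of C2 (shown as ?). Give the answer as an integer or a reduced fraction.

1. [ext C1·C2]  r_C2² + 26r_C2 − 413/4 = 0  ⇒  r_C2 = 7/2 (r>0 drops 1)

7/2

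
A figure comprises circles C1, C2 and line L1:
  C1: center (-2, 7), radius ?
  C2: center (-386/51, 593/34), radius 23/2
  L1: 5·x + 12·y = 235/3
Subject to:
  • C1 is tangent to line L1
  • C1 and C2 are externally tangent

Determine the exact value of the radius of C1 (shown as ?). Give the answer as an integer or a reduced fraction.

1. [C1‖L1]  r_C1² − 1/9 = 0  ⇒  r_C1 = 1/3 (r>0 drops 1)
2. [ext C1·C2]  r_C1² + 23r_C1 − 70/9 = 0  ⇒  r_C1 = 1/3 (r>0 drops 1)

1/3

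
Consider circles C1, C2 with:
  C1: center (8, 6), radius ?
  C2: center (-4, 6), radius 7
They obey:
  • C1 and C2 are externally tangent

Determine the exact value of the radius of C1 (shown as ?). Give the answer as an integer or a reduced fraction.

1. [ext C1·C2]  r_C1² + 14r_C1 − 95 = 0  ⇒  r_C1 = 5 (r>0 drops 1)

5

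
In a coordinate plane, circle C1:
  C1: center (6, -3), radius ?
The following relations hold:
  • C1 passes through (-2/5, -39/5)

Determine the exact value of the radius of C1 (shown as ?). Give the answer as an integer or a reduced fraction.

1. [C1∋P]  r_C1² − 64 = 0  ⇒  r_C1 = 8 (r>0 drops 1)

8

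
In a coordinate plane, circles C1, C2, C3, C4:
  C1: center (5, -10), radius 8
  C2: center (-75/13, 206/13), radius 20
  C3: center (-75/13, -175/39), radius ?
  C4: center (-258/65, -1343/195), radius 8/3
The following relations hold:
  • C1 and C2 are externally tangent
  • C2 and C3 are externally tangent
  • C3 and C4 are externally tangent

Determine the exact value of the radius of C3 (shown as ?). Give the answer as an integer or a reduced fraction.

1/3

1. [ext C2·C3]  r_C3² + 40r_C3 − 121/9 = 0  ⇒  r_C3 = 1/3 (r>0 drops 1)
2. [ext C3·C4]  r_C3² + (16/3)r_C3 − 17/9 = 0  ⇒  r_C3 = 1/3 (r>0 drops 1)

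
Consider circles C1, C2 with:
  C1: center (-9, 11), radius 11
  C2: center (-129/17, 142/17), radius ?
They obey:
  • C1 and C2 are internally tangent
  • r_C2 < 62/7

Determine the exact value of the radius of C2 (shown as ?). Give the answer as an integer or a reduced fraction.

1. [int C1,C2]  r_C2² − 22r_C2 + 112 = 0  ⇒  r_C2 = 8 or 14
2. given r_C2 < 62/7: keep 8

8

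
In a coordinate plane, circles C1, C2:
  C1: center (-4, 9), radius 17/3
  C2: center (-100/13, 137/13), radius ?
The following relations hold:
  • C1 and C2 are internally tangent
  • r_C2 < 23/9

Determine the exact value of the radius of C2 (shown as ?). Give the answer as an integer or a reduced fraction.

5/3

1. [int C1,C2]  r_C2² − (34/3)r_C2 + 145/9 = 0  ⇒  r_C2 = 5/3 or 29/3
2. given r_C2 < 23/9: keep 5/3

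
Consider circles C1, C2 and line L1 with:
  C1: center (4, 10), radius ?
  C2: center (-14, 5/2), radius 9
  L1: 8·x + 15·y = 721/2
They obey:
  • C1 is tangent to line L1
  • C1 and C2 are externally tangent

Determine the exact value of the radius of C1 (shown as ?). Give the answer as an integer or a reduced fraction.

21/2

1. [C1‖L1]  r_C1² − 441/4 = 0  ⇒  r_C1 = 21/2 (r>0 drops 1)
2. [ext C1·C2]  r_C1² + 18r_C1 − 1197/4 = 0  ⇒  r_C1 = 21/2 (r>0 drops 1)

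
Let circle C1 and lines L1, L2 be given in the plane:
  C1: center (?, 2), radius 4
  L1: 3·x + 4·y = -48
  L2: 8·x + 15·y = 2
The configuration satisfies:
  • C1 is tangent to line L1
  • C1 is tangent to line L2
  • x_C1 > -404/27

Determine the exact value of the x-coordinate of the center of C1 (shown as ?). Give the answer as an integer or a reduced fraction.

-12

1. [C1‖L1]  x_C1² + (112/3)x_C1 + 304 = 0  ⇒  x_C1 = -76/3 or -12
2. [C1‖L2]  x_C1² + 7x_C1 − 60 = 0  ⇒  x_C1 = -12 or 5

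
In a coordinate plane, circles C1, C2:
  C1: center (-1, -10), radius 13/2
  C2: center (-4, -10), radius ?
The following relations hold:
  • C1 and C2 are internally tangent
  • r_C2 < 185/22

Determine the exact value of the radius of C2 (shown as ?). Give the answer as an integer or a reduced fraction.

1. [int C1,C2]  r_C2² − 13r_C2 + 133/4 = 0  ⇒  r_C2 = 7/2 or 19/2
2. given r_C2 < 185/22: keep 7/2

7/2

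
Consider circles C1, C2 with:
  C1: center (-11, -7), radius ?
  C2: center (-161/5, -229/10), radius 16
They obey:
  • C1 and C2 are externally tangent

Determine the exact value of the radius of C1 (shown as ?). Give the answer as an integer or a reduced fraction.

21/2

1. [ext C1·C2]  r_C1² + 32r_C1 − 1785/4 = 0  ⇒  r_C1 = 21/2 (r>0 drops 1)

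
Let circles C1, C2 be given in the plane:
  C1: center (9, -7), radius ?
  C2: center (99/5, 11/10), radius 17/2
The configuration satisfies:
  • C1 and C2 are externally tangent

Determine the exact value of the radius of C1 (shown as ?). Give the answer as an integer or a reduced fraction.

5

1. [ext C1·C2]  r_C1² + 17r_C1 − 110 = 0  ⇒  r_C1 = 5 (r>0 drops 1)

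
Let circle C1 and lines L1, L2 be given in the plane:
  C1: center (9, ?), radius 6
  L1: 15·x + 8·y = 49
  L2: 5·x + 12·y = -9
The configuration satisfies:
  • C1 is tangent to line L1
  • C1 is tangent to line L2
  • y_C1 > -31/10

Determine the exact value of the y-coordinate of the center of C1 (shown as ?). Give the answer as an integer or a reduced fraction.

2

1. [C1‖L1]  y_C1² + (43/2)y_C1 − 47 = 0  ⇒  y_C1 = -47/2 or 2
2. [C1‖L2]  y_C1² + 9y_C1 − 22 = 0  ⇒  y_C1 = -11 or 2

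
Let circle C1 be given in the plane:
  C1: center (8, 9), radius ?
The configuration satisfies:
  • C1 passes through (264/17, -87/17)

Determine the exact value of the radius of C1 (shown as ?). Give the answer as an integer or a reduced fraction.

1. [C1∋P]  r_C1² − 256 = 0  ⇒  r_C1 = 16 (r>0 drops 1)

16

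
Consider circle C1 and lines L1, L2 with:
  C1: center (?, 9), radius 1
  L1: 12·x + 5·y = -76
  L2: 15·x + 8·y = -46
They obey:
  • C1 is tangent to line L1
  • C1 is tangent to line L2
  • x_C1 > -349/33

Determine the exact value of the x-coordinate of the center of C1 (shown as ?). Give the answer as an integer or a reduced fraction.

1. [C1‖L1]  x_C1² + (121/6)x_C1 + 201/2 = 0  ⇒  x_C1 = -67/6 or -9
2. [C1‖L2]  x_C1² + (236/15)x_C1 + 303/5 = 0  ⇒  x_C1 = -9 or -101/15

-9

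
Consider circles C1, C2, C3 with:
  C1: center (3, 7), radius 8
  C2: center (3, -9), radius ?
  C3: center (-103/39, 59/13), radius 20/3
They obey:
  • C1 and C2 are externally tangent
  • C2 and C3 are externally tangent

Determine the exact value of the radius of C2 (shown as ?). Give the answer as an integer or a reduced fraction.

1. [ext C1·C2]  r_C2² + 16r_C2 − 192 = 0  ⇒  r_C2 = 8 (r>0 drops 1)
2. [ext C2·C3]  r_C2² + (40/3)r_C2 − 512/3 = 0  ⇒  r_C2 = 8 (r>0 drops 1)

8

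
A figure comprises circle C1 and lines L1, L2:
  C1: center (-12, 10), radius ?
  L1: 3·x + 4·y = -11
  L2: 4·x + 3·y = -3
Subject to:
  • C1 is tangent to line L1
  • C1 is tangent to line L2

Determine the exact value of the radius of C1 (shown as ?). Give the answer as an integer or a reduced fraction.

3

1. [C1‖L1]  r_C1² − 9 = 0  ⇒  r_C1 = 3 (r>0 drops 1)
2. [C1‖L2]  r_C1² − 9 = 0  ⇒  r_C1 = 3 (r>0 drops 1)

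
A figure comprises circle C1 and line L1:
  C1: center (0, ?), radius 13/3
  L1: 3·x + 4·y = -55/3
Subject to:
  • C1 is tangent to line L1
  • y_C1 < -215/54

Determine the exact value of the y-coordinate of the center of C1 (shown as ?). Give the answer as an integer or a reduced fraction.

1. [C1‖L1]  y_C1² + (55/6)y_C1 − 25/3 = 0  ⇒  y_C1 = -10 or 5/6
2. given y_C1 < -215/54: keep -10

-10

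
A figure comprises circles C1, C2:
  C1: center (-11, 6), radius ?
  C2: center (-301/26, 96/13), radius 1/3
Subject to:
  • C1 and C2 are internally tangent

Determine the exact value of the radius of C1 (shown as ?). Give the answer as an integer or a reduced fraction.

1. [int C1,C2]  r_C1² − (2/3)r_C1 − 77/36 = 0  ⇒  r_C1 = 11/6 (r>0 drops 1)

11/6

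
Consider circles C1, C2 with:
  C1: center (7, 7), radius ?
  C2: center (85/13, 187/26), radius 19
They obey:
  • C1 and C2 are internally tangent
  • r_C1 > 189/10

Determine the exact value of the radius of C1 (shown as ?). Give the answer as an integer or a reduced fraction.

1. [int C1,C2]  r_C1² − 38r_C1 + 1443/4 = 0  ⇒  r_C1 = 37/2 or 39/2
2. given r_C1 > 189/10: keep 39/2

39/2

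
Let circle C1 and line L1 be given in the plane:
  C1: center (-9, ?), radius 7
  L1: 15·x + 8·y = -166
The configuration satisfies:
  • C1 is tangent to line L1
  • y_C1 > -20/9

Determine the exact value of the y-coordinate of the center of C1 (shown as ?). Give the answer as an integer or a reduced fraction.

1. [C1‖L1]  y_C1² + (31/4)y_C1 − 825/4 = 0  ⇒  y_C1 = -75/4 or 11
2. given y_C1 > -20/9: keep 11

11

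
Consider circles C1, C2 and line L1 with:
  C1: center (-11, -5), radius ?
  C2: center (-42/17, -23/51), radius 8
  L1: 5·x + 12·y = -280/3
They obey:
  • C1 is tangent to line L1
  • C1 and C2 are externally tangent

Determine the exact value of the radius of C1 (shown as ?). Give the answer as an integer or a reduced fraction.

1. [C1‖L1]  r_C1² − 25/9 = 0  ⇒  r_C1 = 5/3 (r>0 drops 1)
2. [ext C1·C2]  r_C1² + 16r_C1 − 265/9 = 0  ⇒  r_C1 = 5/3 (r>0 drops 1)

5/3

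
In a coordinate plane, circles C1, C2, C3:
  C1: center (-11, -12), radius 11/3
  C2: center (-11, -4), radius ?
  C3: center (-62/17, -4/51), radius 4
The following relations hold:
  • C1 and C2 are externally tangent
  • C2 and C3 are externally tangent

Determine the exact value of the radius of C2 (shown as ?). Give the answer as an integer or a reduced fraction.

1. [ext C1·C2]  r_C2² + (22/3)r_C2 − 455/9 = 0  ⇒  r_C2 = 13/3 (r>0 drops 1)
2. [ext C2·C3]  r_C2² + 8r_C2 − 481/9 = 0  ⇒  r_C2 = 13/3 (r>0 drops 1)

13/3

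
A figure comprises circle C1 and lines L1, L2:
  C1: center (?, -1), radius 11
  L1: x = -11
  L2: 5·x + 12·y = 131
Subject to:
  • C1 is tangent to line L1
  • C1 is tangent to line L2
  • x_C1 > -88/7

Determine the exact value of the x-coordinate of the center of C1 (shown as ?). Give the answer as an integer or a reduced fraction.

0

1. [C1‖L1]  x_C1² + 22x_C1 = 0  ⇒  x_C1 = -22 or 0
2. [C1‖L2]  x_C1² − (286/5)x_C1 = 0  ⇒  x_C1 = 0 or 286/5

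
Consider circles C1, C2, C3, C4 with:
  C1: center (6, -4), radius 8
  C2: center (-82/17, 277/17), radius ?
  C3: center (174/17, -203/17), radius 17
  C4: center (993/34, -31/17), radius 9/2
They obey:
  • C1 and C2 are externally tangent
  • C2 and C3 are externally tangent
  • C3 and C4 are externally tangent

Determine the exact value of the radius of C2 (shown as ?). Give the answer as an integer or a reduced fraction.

15

1. [ext C1·C2]  r_C2² + 16r_C2 − 465 = 0  ⇒  r_C2 = 15 (r>0 drops 1)
2. [ext C2·C3]  r_C2² + 34r_C2 − 735 = 0  ⇒  r_C2 = 15 (r>0 drops 1)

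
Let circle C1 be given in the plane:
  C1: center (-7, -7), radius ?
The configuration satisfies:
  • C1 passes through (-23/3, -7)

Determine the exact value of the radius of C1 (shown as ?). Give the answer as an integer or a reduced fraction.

1. [C1∋P]  r_C1² − 4/9 = 0  ⇒  r_C1 = 2/3 (r>0 drops 1)

2/3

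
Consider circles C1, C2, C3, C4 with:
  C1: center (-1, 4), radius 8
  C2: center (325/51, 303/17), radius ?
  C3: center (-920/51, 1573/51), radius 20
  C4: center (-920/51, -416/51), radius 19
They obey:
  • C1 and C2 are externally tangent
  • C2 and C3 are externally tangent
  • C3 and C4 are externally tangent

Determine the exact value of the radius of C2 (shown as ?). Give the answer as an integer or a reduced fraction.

23/3

1. [ext C1·C2]  r_C2² + 16r_C2 − 1633/9 = 0  ⇒  r_C2 = 23/3 (r>0 drops 1)
2. [ext C2·C3]  r_C2² + 40r_C2 − 3289/9 = 0  ⇒  r_C2 = 23/3 (r>0 drops 1)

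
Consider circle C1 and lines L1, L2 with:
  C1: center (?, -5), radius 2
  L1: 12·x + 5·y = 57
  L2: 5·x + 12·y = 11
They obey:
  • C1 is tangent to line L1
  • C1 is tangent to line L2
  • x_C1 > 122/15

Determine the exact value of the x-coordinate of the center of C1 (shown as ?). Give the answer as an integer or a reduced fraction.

1. [C1‖L1]  x_C1² − (41/3)x_C1 + 42 = 0  ⇒  x_C1 = 14/3 or 9
2. [C1‖L2]  x_C1² − (142/5)x_C1 + 873/5 = 0  ⇒  x_C1 = 9 or 97/5

9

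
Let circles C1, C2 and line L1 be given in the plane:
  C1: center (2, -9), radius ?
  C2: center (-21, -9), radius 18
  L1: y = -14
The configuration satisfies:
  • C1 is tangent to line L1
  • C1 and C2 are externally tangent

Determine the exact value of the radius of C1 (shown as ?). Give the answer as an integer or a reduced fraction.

1. [C1‖L1]  r_C1² − 25 = 0  ⇒  r_C1 = 5 (r>0 drops 1)
2. [ext C1·C2]  r_C1² + 36r_C1 − 205 = 0  ⇒  r_C1 = 5 (r>0 drops 1)

5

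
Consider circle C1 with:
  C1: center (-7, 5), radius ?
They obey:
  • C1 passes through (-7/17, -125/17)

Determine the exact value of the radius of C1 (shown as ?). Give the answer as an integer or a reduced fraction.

14

1. [C1∋P]  r_C1² − 196 = 0  ⇒  r_C1 = 14 (r>0 drops 1)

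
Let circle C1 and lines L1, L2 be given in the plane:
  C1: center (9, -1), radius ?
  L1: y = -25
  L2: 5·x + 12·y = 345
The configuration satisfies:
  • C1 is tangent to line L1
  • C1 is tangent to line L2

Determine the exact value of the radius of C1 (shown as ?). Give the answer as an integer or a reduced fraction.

1. [C1‖L1]  r_C1² − 576 = 0  ⇒  r_C1 = 24 (r>0 drops 1)
2. [C1‖L2]  r_C1² − 576 = 0  ⇒  r_C1 = 24 (r>0 drops 1)

24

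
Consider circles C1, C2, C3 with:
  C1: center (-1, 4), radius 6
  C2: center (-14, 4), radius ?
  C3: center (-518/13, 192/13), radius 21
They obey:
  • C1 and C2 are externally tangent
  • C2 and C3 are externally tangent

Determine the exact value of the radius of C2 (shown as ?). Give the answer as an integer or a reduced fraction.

1. [ext C1·C2]  r_C2² + 12r_C2 − 133 = 0  ⇒  r_C2 = 7 (r>0 drops 1)
2. [ext C2·C3]  r_C2² + 42r_C2 − 343 = 0  ⇒  r_C2 = 7 (r>0 drops 1)

7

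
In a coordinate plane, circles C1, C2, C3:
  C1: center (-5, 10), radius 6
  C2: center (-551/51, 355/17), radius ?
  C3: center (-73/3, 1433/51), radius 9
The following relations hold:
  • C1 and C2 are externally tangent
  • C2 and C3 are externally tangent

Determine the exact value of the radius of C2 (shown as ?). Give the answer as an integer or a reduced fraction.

19/3

1. [ext C1·C2]  r_C2² + 12r_C2 − 1045/9 = 0  ⇒  r_C2 = 19/3 (r>0 drops 1)
2. [ext C2·C3]  r_C2² + 18r_C2 − 1387/9 = 0  ⇒  r_C2 = 19/3 (r>0 drops 1)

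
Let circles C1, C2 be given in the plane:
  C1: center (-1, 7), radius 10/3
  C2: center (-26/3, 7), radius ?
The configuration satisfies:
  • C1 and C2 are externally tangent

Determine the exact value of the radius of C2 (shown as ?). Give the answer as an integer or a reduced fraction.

13/3

1. [ext C1·C2]  r_C2² + (20/3)r_C2 − 143/3 = 0  ⇒  r_C2 = 13/3 (r>0 drops 1)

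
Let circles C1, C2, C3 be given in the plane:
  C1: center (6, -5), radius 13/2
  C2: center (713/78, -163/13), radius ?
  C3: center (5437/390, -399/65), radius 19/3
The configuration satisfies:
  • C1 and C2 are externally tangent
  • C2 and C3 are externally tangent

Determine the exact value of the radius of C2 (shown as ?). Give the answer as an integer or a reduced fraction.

5/3

1. [ext C1·C2]  r_C2² + 13r_C2 − 220/9 = 0  ⇒  r_C2 = 5/3 (r>0 drops 1)
2. [ext C2·C3]  r_C2² + (38/3)r_C2 − 215/9 = 0  ⇒  r_C2 = 5/3 (r>0 drops 1)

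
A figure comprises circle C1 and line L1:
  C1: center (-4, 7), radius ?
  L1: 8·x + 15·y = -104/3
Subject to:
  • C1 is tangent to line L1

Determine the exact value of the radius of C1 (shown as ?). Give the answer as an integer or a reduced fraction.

1. [C1‖L1]  r_C1² − 361/9 = 0  ⇒  r_C1 = 19/3 (r>0 drops 1)

19/3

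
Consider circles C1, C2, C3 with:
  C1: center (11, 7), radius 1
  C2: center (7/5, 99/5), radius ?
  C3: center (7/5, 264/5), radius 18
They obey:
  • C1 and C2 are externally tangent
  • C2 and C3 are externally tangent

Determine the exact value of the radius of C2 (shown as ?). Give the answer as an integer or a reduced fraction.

1. [ext C1·C2]  r_C2² + 2r_C2 − 255 = 0  ⇒  r_C2 = 15 (r>0 drops 1)
2. [ext C2·C3]  r_C2² + 36r_C2 − 765 = 0  ⇒  r_C2 = 15 (r>0 drops 1)

15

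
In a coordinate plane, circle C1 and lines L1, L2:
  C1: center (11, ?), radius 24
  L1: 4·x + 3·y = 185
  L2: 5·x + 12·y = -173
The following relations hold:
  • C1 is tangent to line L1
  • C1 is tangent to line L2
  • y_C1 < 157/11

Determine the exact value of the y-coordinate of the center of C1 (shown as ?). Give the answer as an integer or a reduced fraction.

7

1. [C1‖L1]  y_C1² − 94y_C1 + 609 = 0  ⇒  y_C1 = 7 or 87
2. [C1‖L2]  y_C1² + 38y_C1 − 315 = 0  ⇒  y_C1 = -45 or 7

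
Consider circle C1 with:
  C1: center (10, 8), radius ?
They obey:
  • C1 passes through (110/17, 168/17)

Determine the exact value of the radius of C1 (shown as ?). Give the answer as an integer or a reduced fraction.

1. [C1∋P]  r_C1² − 16 = 0  ⇒  r_C1 = 4 (r>0 drops 1)

4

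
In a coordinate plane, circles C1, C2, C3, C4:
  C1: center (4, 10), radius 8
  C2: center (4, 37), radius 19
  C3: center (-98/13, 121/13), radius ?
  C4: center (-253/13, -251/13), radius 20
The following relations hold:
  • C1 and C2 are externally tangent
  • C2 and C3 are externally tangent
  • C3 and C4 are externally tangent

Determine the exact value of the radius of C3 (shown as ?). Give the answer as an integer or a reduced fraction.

1. [ext C2·C3]  r_C3² + 38r_C3 − 539 = 0  ⇒  r_C3 = 11 (r>0 drops 1)
2. [ext C3·C4]  r_C3² + 40r_C3 − 561 = 0  ⇒  r_C3 = 11 (r>0 drops 1)

11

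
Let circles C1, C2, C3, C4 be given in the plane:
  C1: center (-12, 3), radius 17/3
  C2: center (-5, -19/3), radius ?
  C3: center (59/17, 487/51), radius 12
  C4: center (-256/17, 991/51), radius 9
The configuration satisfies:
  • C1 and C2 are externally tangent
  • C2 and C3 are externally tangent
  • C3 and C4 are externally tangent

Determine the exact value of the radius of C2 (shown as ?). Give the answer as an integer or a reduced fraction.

1. [ext C1·C2]  r_C2² + (34/3)r_C2 − 104 = 0  ⇒  r_C2 = 6 (r>0 drops 1)
2. [ext C2·C3]  r_C2² + 24r_C2 − 180 = 0  ⇒  r_C2 = 6 (r>0 drops 1)

6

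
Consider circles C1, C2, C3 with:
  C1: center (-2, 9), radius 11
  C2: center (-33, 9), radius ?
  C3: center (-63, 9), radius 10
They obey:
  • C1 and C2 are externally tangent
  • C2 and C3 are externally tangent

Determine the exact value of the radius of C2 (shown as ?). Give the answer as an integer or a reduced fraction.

1. [ext C1·C2]  r_C2² + 22r_C2 − 840 = 0  ⇒  r_C2 = 20 (r>0 drops 1)
2. [ext C2·C3]  r_C2² + 20r_C2 − 800 = 0  ⇒  r_C2 = 20 (r>0 drops 1)

20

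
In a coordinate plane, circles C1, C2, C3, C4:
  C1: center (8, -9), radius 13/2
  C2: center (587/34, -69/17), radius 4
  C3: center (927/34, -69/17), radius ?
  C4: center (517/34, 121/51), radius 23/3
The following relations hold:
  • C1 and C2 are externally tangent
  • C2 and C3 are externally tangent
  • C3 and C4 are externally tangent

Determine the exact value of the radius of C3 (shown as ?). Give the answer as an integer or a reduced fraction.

6

1. [ext C2·C3]  r_C3² + 8r_C3 − 84 = 0  ⇒  r_C3 = 6 (r>0 drops 1)
2. [ext C3·C4]  r_C3² + (46/3)r_C3 − 128 = 0  ⇒  r_C3 = 6 (r>0 drops 1)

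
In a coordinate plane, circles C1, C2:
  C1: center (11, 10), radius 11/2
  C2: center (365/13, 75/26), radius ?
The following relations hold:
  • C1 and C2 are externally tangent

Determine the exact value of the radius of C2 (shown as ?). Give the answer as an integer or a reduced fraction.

1. [ext C1·C2]  r_C2² + 11r_C2 − 312 = 0  ⇒  r_C2 = 13 (r>0 drops 1)

13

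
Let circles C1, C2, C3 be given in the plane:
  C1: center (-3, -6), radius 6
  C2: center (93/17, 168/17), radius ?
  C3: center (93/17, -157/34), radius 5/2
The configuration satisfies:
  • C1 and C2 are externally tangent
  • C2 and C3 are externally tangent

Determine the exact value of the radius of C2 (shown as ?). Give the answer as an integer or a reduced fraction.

12

1. [ext C1·C2]  r_C2² + 12r_C2 − 288 = 0  ⇒  r_C2 = 12 (r>0 drops 1)
2. [ext C2·C3]  r_C2² + 5r_C2 − 204 = 0  ⇒  r_C2 = 12 (r>0 drops 1)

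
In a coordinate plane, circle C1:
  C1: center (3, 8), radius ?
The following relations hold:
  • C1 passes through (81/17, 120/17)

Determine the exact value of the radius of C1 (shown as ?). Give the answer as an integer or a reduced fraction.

2

1. [C1∋P]  r_C1² − 4 = 0  ⇒  r_C1 = 2 (r>0 drops 1)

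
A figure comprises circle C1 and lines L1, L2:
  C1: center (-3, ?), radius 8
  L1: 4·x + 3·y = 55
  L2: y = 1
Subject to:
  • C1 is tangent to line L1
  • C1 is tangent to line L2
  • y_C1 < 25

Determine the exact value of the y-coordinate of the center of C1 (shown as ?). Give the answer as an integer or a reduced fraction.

1. [C1‖L1]  y_C1² − (134/3)y_C1 + 321 = 0  ⇒  y_C1 = 9 or 107/3
2. [C1‖L2]  y_C1² − 2y_C1 − 63 = 0  ⇒  y_C1 = -7 or 9

9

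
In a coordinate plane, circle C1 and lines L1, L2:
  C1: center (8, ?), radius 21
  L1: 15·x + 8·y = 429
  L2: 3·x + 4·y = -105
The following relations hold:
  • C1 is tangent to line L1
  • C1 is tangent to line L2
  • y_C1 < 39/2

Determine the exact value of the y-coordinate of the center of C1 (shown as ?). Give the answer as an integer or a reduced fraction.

-6

1. [C1‖L1]  y_C1² − (309/4)y_C1 − 999/2 = 0  ⇒  y_C1 = -6 or 333/4
2. [C1‖L2]  y_C1² + (129/2)y_C1 + 351 = 0  ⇒  y_C1 = -117/2 or -6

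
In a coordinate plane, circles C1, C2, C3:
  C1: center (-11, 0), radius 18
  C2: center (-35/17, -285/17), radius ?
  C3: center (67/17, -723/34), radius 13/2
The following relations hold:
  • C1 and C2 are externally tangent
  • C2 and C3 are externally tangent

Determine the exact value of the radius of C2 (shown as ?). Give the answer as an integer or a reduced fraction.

1. [ext C1·C2]  r_C2² + 36r_C2 − 37 = 0  ⇒  r_C2 = 1 (r>0 drops 1)
2. [ext C2·C3]  r_C2² + 13r_C2 − 14 = 0  ⇒  r_C2 = 1 (r>0 drops 1)

1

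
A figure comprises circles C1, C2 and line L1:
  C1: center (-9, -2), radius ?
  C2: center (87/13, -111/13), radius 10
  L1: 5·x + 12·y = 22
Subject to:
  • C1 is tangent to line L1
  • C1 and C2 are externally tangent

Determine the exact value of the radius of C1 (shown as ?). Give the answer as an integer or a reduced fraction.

7

1. [C1‖L1]  r_C1² − 49 = 0  ⇒  r_C1 = 7 (r>0 drops 1)
2. [ext C1·C2]  r_C1² + 20r_C1 − 189 = 0  ⇒  r_C1 = 7 (r>0 drops 1)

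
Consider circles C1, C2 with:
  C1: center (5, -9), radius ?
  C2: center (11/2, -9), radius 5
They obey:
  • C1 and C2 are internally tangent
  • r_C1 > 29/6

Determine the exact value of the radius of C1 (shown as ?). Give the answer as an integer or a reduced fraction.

1. [int C1,C2]  r_C1² − 10r_C1 + 99/4 = 0  ⇒  r_C1 = 9/2 or 11/2
2. given r_C1 > 29/6: keep 11/2

11/2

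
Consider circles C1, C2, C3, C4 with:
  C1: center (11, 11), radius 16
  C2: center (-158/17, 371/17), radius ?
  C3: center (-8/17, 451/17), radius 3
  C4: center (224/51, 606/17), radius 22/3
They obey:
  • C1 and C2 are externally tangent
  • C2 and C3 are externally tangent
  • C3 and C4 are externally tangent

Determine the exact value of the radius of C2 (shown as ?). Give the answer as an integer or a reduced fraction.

1. [ext C1·C2]  r_C2² + 32r_C2 − 273 = 0  ⇒  r_C2 = 7 (r>0 drops 1)
2. [ext C2·C3]  r_C2² + 6r_C2 − 91 = 0  ⇒  r_C2 = 7 (r>0 drops 1)

7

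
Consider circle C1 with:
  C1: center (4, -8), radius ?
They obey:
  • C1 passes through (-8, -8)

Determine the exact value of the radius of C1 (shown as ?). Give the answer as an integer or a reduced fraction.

12

1. [C1∋P]  r_C1² − 144 = 0  ⇒  r_C1 = 12 (r>0 drops 1)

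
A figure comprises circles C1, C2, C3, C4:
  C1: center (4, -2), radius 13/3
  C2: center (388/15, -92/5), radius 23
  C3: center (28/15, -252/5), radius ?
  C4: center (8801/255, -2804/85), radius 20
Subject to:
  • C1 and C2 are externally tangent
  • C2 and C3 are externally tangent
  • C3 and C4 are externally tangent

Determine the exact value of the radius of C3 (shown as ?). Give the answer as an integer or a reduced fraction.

17

1. [ext C2·C3]  r_C3² + 46r_C3 − 1071 = 0  ⇒  r_C3 = 17 (r>0 drops 1)
2. [ext C3·C4]  r_C3² + 40r_C3 − 969 = 0  ⇒  r_C3 = 17 (r>0 drops 1)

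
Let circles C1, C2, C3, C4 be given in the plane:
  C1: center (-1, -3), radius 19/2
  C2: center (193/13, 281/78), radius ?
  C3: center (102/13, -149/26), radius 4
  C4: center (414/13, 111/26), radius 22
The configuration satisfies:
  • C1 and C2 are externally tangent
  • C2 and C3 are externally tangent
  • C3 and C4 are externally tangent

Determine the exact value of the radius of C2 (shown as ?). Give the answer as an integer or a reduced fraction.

1. [ext C1·C2]  r_C2² + 19r_C2 − 1840/9 = 0  ⇒  r_C2 = 23/3 (r>0 drops 1)
2. [ext C2·C3]  r_C2² + 8r_C2 − 1081/9 = 0  ⇒  r_C2 = 23/3 (r>0 drops 1)

23/3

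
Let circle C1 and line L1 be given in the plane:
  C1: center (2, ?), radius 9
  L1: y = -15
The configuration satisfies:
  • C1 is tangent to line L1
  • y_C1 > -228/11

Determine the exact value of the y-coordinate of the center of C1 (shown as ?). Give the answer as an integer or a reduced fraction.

-6

1. [C1‖L1]  y_C1² + 30y_C1 + 144 = 0  ⇒  y_C1 = -24 or -6
2. given y_C1 > -228/11: keep -6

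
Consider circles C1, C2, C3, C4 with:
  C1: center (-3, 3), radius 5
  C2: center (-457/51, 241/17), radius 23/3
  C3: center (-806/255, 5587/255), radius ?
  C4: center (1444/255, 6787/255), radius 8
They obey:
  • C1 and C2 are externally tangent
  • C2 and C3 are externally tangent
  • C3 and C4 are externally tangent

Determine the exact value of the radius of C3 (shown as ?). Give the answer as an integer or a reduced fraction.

2

1. [ext C2·C3]  r_C3² + (46/3)r_C3 − 104/3 = 0  ⇒  r_C3 = 2 (r>0 drops 1)
2. [ext C3·C4]  r_C3² + 16r_C3 − 36 = 0  ⇒  r_C3 = 2 (r>0 drops 1)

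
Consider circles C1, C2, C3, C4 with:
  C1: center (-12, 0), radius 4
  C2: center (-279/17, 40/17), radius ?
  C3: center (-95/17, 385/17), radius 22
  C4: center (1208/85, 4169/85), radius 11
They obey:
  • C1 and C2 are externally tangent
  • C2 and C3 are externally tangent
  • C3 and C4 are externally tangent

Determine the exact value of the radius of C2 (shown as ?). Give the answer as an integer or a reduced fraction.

1. [ext C1·C2]  r_C2² + 8r_C2 − 9 = 0  ⇒  r_C2 = 1 (r>0 drops 1)
2. [ext C2·C3]  r_C2² + 44r_C2 − 45 = 0  ⇒  r_C2 = 1 (r>0 drops 1)

1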